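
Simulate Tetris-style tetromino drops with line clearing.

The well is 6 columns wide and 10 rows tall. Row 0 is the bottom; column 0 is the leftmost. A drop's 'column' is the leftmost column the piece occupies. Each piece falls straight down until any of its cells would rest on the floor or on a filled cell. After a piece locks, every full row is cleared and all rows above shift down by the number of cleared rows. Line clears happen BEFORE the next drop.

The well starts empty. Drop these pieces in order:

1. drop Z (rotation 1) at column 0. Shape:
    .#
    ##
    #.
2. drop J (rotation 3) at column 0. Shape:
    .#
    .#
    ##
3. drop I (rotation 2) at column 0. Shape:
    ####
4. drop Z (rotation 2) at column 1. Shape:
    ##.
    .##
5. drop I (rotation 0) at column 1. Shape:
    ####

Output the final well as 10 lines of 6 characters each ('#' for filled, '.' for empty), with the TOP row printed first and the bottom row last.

Drop 1: Z rot1 at col 0 lands with bottom-row=0; cleared 0 line(s) (total 0); column heights now [2 3 0 0 0 0], max=3
Drop 2: J rot3 at col 0 lands with bottom-row=3; cleared 0 line(s) (total 0); column heights now [4 6 0 0 0 0], max=6
Drop 3: I rot2 at col 0 lands with bottom-row=6; cleared 0 line(s) (total 0); column heights now [7 7 7 7 0 0], max=7
Drop 4: Z rot2 at col 1 lands with bottom-row=7; cleared 0 line(s) (total 0); column heights now [7 9 9 8 0 0], max=9
Drop 5: I rot0 at col 1 lands with bottom-row=9; cleared 0 line(s) (total 0); column heights now [7 10 10 10 10 0], max=10

Answer: .####.
.##...
..##..
####..
.#....
.#....
##....
.#....
##....
#.....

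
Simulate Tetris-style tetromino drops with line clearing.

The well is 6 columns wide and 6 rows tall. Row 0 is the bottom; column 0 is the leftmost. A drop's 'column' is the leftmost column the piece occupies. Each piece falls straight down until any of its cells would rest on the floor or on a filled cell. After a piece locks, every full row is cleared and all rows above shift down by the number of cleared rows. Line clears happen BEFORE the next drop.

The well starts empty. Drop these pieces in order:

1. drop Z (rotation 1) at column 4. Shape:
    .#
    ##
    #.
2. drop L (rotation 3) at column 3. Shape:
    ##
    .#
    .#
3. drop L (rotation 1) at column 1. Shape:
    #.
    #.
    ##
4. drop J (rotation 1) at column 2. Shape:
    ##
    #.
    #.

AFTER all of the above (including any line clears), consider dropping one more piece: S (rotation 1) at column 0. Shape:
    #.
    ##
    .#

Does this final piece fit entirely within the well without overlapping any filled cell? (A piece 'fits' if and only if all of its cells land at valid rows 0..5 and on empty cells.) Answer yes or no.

Answer: yes

Derivation:
Drop 1: Z rot1 at col 4 lands with bottom-row=0; cleared 0 line(s) (total 0); column heights now [0 0 0 0 2 3], max=3
Drop 2: L rot3 at col 3 lands with bottom-row=2; cleared 0 line(s) (total 0); column heights now [0 0 0 5 5 3], max=5
Drop 3: L rot1 at col 1 lands with bottom-row=0; cleared 0 line(s) (total 0); column heights now [0 3 1 5 5 3], max=5
Drop 4: J rot1 at col 2 lands with bottom-row=3; cleared 0 line(s) (total 0); column heights now [0 3 6 6 5 3], max=6
Test piece S rot1 at col 0 (width 2): heights before test = [0 3 6 6 5 3]; fits = True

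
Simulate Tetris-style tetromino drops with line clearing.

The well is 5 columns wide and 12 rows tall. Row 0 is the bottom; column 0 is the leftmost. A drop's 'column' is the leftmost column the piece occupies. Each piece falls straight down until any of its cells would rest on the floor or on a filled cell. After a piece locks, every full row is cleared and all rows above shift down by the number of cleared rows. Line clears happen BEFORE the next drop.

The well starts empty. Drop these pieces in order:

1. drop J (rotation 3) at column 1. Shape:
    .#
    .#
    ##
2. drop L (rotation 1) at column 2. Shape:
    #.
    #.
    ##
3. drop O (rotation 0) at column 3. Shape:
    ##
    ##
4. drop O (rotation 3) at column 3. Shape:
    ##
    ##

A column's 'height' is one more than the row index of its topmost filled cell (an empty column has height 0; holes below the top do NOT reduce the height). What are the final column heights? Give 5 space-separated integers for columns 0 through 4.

Drop 1: J rot3 at col 1 lands with bottom-row=0; cleared 0 line(s) (total 0); column heights now [0 1 3 0 0], max=3
Drop 2: L rot1 at col 2 lands with bottom-row=3; cleared 0 line(s) (total 0); column heights now [0 1 6 4 0], max=6
Drop 3: O rot0 at col 3 lands with bottom-row=4; cleared 0 line(s) (total 0); column heights now [0 1 6 6 6], max=6
Drop 4: O rot3 at col 3 lands with bottom-row=6; cleared 0 line(s) (total 0); column heights now [0 1 6 8 8], max=8

Answer: 0 1 6 8 8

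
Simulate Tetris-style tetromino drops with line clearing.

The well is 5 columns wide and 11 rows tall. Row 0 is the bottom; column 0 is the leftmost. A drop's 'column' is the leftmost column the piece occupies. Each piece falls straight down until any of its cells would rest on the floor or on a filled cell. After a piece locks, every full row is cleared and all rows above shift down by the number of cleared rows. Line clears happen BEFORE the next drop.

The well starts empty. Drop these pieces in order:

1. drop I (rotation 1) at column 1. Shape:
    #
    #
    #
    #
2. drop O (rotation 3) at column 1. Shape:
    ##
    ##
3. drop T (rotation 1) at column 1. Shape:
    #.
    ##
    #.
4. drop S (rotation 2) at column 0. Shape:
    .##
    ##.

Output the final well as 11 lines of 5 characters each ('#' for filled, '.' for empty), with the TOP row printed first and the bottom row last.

Answer: .##..
##...
.#...
.##..
.#...
.##..
.##..
.#...
.#...
.#...
.#...

Derivation:
Drop 1: I rot1 at col 1 lands with bottom-row=0; cleared 0 line(s) (total 0); column heights now [0 4 0 0 0], max=4
Drop 2: O rot3 at col 1 lands with bottom-row=4; cleared 0 line(s) (total 0); column heights now [0 6 6 0 0], max=6
Drop 3: T rot1 at col 1 lands with bottom-row=6; cleared 0 line(s) (total 0); column heights now [0 9 8 0 0], max=9
Drop 4: S rot2 at col 0 lands with bottom-row=9; cleared 0 line(s) (total 0); column heights now [10 11 11 0 0], max=11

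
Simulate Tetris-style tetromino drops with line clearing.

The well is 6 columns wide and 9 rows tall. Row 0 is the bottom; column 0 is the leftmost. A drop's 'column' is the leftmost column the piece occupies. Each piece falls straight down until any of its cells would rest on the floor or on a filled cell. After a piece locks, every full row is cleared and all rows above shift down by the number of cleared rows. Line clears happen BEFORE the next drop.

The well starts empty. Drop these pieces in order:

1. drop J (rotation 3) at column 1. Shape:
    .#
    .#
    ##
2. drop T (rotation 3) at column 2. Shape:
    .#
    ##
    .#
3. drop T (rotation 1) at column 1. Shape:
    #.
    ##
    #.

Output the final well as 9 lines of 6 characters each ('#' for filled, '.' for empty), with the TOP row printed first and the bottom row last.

Drop 1: J rot3 at col 1 lands with bottom-row=0; cleared 0 line(s) (total 0); column heights now [0 1 3 0 0 0], max=3
Drop 2: T rot3 at col 2 lands with bottom-row=2; cleared 0 line(s) (total 0); column heights now [0 1 4 5 0 0], max=5
Drop 3: T rot1 at col 1 lands with bottom-row=3; cleared 0 line(s) (total 0); column heights now [0 6 5 5 0 0], max=6

Answer: ......
......
......
.#....
.###..
.###..
..##..
..#...
.##...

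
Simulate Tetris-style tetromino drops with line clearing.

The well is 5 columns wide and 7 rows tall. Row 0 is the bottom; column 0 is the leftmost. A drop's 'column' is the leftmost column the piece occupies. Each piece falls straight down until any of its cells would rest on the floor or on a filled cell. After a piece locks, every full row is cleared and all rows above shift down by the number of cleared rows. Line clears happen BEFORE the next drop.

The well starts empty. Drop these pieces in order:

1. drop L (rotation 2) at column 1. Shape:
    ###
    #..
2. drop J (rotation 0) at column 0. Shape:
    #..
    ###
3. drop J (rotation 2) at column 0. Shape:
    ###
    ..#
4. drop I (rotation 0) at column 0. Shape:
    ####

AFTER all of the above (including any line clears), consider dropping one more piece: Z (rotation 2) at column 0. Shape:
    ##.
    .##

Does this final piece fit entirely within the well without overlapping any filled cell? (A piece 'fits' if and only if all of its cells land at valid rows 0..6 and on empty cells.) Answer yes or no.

Answer: no

Derivation:
Drop 1: L rot2 at col 1 lands with bottom-row=0; cleared 0 line(s) (total 0); column heights now [0 2 2 2 0], max=2
Drop 2: J rot0 at col 0 lands with bottom-row=2; cleared 0 line(s) (total 0); column heights now [4 3 3 2 0], max=4
Drop 3: J rot2 at col 0 lands with bottom-row=3; cleared 0 line(s) (total 0); column heights now [5 5 5 2 0], max=5
Drop 4: I rot0 at col 0 lands with bottom-row=5; cleared 0 line(s) (total 0); column heights now [6 6 6 6 0], max=6
Test piece Z rot2 at col 0 (width 3): heights before test = [6 6 6 6 0]; fits = False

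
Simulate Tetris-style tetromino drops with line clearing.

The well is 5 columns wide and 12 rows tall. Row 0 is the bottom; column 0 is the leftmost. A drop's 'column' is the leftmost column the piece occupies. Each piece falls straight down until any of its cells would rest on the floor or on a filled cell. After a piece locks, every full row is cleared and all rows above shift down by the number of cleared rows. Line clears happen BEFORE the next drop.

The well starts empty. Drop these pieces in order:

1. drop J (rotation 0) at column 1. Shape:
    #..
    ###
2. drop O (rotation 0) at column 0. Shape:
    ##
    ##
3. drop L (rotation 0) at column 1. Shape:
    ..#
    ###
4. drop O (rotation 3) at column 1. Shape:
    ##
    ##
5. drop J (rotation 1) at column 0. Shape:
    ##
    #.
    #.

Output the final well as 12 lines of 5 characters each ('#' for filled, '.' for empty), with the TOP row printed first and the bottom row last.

Answer: .....
.....
.....
.....
##...
###..
####.
.###.
##...
##...
.#...
.###.

Derivation:
Drop 1: J rot0 at col 1 lands with bottom-row=0; cleared 0 line(s) (total 0); column heights now [0 2 1 1 0], max=2
Drop 2: O rot0 at col 0 lands with bottom-row=2; cleared 0 line(s) (total 0); column heights now [4 4 1 1 0], max=4
Drop 3: L rot0 at col 1 lands with bottom-row=4; cleared 0 line(s) (total 0); column heights now [4 5 5 6 0], max=6
Drop 4: O rot3 at col 1 lands with bottom-row=5; cleared 0 line(s) (total 0); column heights now [4 7 7 6 0], max=7
Drop 5: J rot1 at col 0 lands with bottom-row=5; cleared 0 line(s) (total 0); column heights now [8 8 7 6 0], max=8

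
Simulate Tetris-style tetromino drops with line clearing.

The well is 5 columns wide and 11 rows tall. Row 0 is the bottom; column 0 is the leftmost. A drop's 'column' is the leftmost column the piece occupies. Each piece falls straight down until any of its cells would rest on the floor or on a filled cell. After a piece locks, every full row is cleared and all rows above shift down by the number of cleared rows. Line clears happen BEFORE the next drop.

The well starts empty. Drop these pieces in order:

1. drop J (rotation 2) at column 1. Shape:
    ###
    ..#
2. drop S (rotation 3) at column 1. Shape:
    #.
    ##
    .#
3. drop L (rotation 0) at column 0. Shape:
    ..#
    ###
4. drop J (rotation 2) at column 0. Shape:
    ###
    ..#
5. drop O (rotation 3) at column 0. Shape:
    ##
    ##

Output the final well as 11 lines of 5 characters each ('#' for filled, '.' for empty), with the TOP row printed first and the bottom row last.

Answer: ##...
##...
###..
..#..
..#..
###..
.#...
.##..
..#..
.###.
...#.

Derivation:
Drop 1: J rot2 at col 1 lands with bottom-row=0; cleared 0 line(s) (total 0); column heights now [0 2 2 2 0], max=2
Drop 2: S rot3 at col 1 lands with bottom-row=2; cleared 0 line(s) (total 0); column heights now [0 5 4 2 0], max=5
Drop 3: L rot0 at col 0 lands with bottom-row=5; cleared 0 line(s) (total 0); column heights now [6 6 7 2 0], max=7
Drop 4: J rot2 at col 0 lands with bottom-row=7; cleared 0 line(s) (total 0); column heights now [9 9 9 2 0], max=9
Drop 5: O rot3 at col 0 lands with bottom-row=9; cleared 0 line(s) (total 0); column heights now [11 11 9 2 0], max=11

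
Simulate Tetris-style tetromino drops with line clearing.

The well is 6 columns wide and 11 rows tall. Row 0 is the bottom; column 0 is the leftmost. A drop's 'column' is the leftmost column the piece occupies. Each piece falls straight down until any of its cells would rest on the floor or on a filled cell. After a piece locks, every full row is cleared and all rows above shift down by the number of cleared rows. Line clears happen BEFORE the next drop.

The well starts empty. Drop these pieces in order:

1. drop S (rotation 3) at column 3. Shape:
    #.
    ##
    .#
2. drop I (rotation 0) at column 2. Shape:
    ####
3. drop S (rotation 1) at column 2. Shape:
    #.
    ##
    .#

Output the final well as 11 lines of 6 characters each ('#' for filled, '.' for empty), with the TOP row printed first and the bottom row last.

Answer: ......
......
......
......
..#...
..##..
...#..
..####
...#..
...##.
....#.

Derivation:
Drop 1: S rot3 at col 3 lands with bottom-row=0; cleared 0 line(s) (total 0); column heights now [0 0 0 3 2 0], max=3
Drop 2: I rot0 at col 2 lands with bottom-row=3; cleared 0 line(s) (total 0); column heights now [0 0 4 4 4 4], max=4
Drop 3: S rot1 at col 2 lands with bottom-row=4; cleared 0 line(s) (total 0); column heights now [0 0 7 6 4 4], max=7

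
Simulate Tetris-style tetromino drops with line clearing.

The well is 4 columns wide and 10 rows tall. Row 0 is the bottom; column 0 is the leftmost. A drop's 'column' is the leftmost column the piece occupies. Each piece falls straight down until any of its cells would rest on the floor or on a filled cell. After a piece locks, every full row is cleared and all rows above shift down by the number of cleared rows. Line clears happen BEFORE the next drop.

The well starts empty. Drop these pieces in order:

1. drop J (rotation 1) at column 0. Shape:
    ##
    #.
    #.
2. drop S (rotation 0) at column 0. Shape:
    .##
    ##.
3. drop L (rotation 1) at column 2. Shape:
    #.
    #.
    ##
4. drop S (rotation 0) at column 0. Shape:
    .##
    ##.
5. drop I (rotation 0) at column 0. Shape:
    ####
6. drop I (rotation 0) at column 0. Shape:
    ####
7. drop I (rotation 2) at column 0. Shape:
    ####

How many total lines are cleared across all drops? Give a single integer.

Drop 1: J rot1 at col 0 lands with bottom-row=0; cleared 0 line(s) (total 0); column heights now [3 3 0 0], max=3
Drop 2: S rot0 at col 0 lands with bottom-row=3; cleared 0 line(s) (total 0); column heights now [4 5 5 0], max=5
Drop 3: L rot1 at col 2 lands with bottom-row=5; cleared 0 line(s) (total 0); column heights now [4 5 8 6], max=8
Drop 4: S rot0 at col 0 lands with bottom-row=7; cleared 0 line(s) (total 0); column heights now [8 9 9 6], max=9
Drop 5: I rot0 at col 0 lands with bottom-row=9; cleared 1 line(s) (total 1); column heights now [8 9 9 6], max=9
Drop 6: I rot0 at col 0 lands with bottom-row=9; cleared 1 line(s) (total 2); column heights now [8 9 9 6], max=9
Drop 7: I rot2 at col 0 lands with bottom-row=9; cleared 1 line(s) (total 3); column heights now [8 9 9 6], max=9

Answer: 3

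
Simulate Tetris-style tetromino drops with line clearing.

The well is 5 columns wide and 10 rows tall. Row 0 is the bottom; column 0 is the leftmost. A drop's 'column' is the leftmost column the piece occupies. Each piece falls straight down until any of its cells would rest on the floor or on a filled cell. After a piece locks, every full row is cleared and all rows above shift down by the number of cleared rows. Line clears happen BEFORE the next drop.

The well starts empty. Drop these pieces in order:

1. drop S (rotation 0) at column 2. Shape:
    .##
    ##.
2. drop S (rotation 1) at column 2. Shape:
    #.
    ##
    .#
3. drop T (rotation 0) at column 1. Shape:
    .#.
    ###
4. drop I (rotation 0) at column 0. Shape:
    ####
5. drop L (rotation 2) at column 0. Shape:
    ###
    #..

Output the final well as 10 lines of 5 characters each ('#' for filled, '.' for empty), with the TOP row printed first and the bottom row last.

Drop 1: S rot0 at col 2 lands with bottom-row=0; cleared 0 line(s) (total 0); column heights now [0 0 1 2 2], max=2
Drop 2: S rot1 at col 2 lands with bottom-row=2; cleared 0 line(s) (total 0); column heights now [0 0 5 4 2], max=5
Drop 3: T rot0 at col 1 lands with bottom-row=5; cleared 0 line(s) (total 0); column heights now [0 6 7 6 2], max=7
Drop 4: I rot0 at col 0 lands with bottom-row=7; cleared 0 line(s) (total 0); column heights now [8 8 8 8 2], max=8
Drop 5: L rot2 at col 0 lands with bottom-row=8; cleared 0 line(s) (total 0); column heights now [10 10 10 8 2], max=10

Answer: ###..
#....
####.
..#..
.###.
..#..
..##.
...#.
...##
..##.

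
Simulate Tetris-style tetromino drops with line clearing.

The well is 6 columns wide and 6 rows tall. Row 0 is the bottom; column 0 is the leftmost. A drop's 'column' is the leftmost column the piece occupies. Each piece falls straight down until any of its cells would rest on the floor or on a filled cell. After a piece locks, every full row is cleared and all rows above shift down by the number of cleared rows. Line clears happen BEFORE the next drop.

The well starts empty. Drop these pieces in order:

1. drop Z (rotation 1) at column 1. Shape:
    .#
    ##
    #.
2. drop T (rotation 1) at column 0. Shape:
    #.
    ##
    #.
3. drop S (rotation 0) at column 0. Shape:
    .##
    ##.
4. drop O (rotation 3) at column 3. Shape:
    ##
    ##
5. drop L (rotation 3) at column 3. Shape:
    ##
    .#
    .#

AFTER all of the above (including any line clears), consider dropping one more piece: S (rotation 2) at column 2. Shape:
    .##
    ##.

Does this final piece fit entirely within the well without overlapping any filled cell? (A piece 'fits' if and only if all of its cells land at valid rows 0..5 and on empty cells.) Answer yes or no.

Drop 1: Z rot1 at col 1 lands with bottom-row=0; cleared 0 line(s) (total 0); column heights now [0 2 3 0 0 0], max=3
Drop 2: T rot1 at col 0 lands with bottom-row=1; cleared 0 line(s) (total 0); column heights now [4 3 3 0 0 0], max=4
Drop 3: S rot0 at col 0 lands with bottom-row=4; cleared 0 line(s) (total 0); column heights now [5 6 6 0 0 0], max=6
Drop 4: O rot3 at col 3 lands with bottom-row=0; cleared 0 line(s) (total 0); column heights now [5 6 6 2 2 0], max=6
Drop 5: L rot3 at col 3 lands with bottom-row=2; cleared 0 line(s) (total 0); column heights now [5 6 6 5 5 0], max=6
Test piece S rot2 at col 2 (width 3): heights before test = [5 6 6 5 5 0]; fits = False

Answer: no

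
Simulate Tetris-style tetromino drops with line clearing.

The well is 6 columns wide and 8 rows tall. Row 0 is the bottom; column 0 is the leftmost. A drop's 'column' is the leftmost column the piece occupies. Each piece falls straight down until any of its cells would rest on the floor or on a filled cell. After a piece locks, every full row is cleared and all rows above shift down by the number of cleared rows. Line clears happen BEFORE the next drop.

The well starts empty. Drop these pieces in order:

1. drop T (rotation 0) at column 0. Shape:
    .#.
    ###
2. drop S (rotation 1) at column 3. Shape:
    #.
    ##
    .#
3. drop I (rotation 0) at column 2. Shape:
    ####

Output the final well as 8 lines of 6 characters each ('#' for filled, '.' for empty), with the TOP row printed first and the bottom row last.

Drop 1: T rot0 at col 0 lands with bottom-row=0; cleared 0 line(s) (total 0); column heights now [1 2 1 0 0 0], max=2
Drop 2: S rot1 at col 3 lands with bottom-row=0; cleared 0 line(s) (total 0); column heights now [1 2 1 3 2 0], max=3
Drop 3: I rot0 at col 2 lands with bottom-row=3; cleared 0 line(s) (total 0); column heights now [1 2 4 4 4 4], max=4

Answer: ......
......
......
......
..####
...#..
.#.##.
###.#.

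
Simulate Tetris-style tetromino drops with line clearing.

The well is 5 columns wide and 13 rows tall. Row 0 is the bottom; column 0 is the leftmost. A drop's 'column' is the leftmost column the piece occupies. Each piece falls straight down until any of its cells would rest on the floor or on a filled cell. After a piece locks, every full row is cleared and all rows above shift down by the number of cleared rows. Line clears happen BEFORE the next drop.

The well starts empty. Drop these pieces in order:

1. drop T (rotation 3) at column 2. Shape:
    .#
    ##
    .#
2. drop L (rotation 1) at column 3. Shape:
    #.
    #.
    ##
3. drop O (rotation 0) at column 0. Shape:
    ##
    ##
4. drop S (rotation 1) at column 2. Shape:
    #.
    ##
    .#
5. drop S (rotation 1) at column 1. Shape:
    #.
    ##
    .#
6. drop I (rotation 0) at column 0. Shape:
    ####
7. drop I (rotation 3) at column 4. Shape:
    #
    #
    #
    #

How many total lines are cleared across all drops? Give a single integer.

Drop 1: T rot3 at col 2 lands with bottom-row=0; cleared 0 line(s) (total 0); column heights now [0 0 2 3 0], max=3
Drop 2: L rot1 at col 3 lands with bottom-row=3; cleared 0 line(s) (total 0); column heights now [0 0 2 6 4], max=6
Drop 3: O rot0 at col 0 lands with bottom-row=0; cleared 0 line(s) (total 0); column heights now [2 2 2 6 4], max=6
Drop 4: S rot1 at col 2 lands with bottom-row=6; cleared 0 line(s) (total 0); column heights now [2 2 9 8 4], max=9
Drop 5: S rot1 at col 1 lands with bottom-row=9; cleared 0 line(s) (total 0); column heights now [2 12 11 8 4], max=12
Drop 6: I rot0 at col 0 lands with bottom-row=12; cleared 0 line(s) (total 0); column heights now [13 13 13 13 4], max=13
Drop 7: I rot3 at col 4 lands with bottom-row=4; cleared 0 line(s) (total 0); column heights now [13 13 13 13 8], max=13

Answer: 0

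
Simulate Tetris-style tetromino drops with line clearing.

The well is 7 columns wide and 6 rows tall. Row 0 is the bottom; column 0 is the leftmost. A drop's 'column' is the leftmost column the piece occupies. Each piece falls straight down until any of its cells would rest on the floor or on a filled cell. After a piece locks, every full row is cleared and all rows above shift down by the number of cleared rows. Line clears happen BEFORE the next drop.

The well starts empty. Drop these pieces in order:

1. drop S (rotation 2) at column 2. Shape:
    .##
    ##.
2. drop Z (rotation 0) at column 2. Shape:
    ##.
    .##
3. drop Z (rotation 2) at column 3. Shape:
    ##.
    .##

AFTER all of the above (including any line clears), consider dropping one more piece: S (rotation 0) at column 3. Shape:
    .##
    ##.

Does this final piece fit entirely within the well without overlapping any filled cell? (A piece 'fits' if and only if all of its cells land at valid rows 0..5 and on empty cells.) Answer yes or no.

Answer: no

Derivation:
Drop 1: S rot2 at col 2 lands with bottom-row=0; cleared 0 line(s) (total 0); column heights now [0 0 1 2 2 0 0], max=2
Drop 2: Z rot0 at col 2 lands with bottom-row=2; cleared 0 line(s) (total 0); column heights now [0 0 4 4 3 0 0], max=4
Drop 3: Z rot2 at col 3 lands with bottom-row=3; cleared 0 line(s) (total 0); column heights now [0 0 4 5 5 4 0], max=5
Test piece S rot0 at col 3 (width 3): heights before test = [0 0 4 5 5 4 0]; fits = False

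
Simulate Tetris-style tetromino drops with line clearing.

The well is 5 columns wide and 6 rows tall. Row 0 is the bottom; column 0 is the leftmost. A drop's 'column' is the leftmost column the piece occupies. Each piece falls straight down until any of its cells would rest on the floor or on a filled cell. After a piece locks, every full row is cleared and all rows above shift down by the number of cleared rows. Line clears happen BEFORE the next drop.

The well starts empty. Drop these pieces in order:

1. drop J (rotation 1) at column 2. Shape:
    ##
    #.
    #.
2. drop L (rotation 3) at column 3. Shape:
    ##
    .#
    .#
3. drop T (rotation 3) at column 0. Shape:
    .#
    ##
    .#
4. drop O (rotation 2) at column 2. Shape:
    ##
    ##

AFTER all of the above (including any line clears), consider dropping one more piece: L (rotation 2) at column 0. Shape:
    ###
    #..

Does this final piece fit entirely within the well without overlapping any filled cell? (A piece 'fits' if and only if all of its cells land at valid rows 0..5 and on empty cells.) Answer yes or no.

Drop 1: J rot1 at col 2 lands with bottom-row=0; cleared 0 line(s) (total 0); column heights now [0 0 3 3 0], max=3
Drop 2: L rot3 at col 3 lands with bottom-row=1; cleared 0 line(s) (total 0); column heights now [0 0 3 4 4], max=4
Drop 3: T rot3 at col 0 lands with bottom-row=0; cleared 0 line(s) (total 0); column heights now [2 3 3 4 4], max=4
Drop 4: O rot2 at col 2 lands with bottom-row=4; cleared 0 line(s) (total 0); column heights now [2 3 6 6 4], max=6
Test piece L rot2 at col 0 (width 3): heights before test = [2 3 6 6 4]; fits = False

Answer: no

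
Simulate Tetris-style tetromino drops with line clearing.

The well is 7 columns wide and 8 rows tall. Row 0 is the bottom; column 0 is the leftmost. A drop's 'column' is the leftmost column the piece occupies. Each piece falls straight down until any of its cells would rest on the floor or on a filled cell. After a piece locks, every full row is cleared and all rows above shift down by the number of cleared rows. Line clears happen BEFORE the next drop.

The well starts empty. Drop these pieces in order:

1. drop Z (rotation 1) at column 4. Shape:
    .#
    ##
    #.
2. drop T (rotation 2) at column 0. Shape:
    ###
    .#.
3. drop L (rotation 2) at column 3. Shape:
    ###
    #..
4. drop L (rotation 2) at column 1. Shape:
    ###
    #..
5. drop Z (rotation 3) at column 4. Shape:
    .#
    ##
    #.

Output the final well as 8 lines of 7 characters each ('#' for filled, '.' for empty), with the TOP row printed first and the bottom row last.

Answer: .......
.....#.
....##.
.####..
.#.###.
...#.#.
###.##.
.#..#..

Derivation:
Drop 1: Z rot1 at col 4 lands with bottom-row=0; cleared 0 line(s) (total 0); column heights now [0 0 0 0 2 3 0], max=3
Drop 2: T rot2 at col 0 lands with bottom-row=0; cleared 0 line(s) (total 0); column heights now [2 2 2 0 2 3 0], max=3
Drop 3: L rot2 at col 3 lands with bottom-row=2; cleared 0 line(s) (total 0); column heights now [2 2 2 4 4 4 0], max=4
Drop 4: L rot2 at col 1 lands with bottom-row=3; cleared 0 line(s) (total 0); column heights now [2 5 5 5 4 4 0], max=5
Drop 5: Z rot3 at col 4 lands with bottom-row=4; cleared 0 line(s) (total 0); column heights now [2 5 5 5 6 7 0], max=7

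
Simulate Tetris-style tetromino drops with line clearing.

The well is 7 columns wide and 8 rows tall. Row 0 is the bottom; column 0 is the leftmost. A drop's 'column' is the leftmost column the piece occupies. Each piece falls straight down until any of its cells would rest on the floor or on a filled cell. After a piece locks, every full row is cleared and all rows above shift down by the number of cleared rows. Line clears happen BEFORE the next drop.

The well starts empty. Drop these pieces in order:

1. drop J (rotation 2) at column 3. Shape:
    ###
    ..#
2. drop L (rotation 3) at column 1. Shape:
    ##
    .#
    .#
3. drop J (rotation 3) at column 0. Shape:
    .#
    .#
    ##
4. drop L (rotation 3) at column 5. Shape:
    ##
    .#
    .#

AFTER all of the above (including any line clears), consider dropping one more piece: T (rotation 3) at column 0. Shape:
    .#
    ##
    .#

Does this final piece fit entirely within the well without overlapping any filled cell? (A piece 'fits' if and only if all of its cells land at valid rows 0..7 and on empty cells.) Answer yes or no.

Drop 1: J rot2 at col 3 lands with bottom-row=0; cleared 0 line(s) (total 0); column heights now [0 0 0 2 2 2 0], max=2
Drop 2: L rot3 at col 1 lands with bottom-row=0; cleared 0 line(s) (total 0); column heights now [0 3 3 2 2 2 0], max=3
Drop 3: J rot3 at col 0 lands with bottom-row=3; cleared 0 line(s) (total 0); column heights now [4 6 3 2 2 2 0], max=6
Drop 4: L rot3 at col 5 lands with bottom-row=0; cleared 0 line(s) (total 0); column heights now [4 6 3 2 2 3 3], max=6
Test piece T rot3 at col 0 (width 2): heights before test = [4 6 3 2 2 3 3]; fits = False

Answer: no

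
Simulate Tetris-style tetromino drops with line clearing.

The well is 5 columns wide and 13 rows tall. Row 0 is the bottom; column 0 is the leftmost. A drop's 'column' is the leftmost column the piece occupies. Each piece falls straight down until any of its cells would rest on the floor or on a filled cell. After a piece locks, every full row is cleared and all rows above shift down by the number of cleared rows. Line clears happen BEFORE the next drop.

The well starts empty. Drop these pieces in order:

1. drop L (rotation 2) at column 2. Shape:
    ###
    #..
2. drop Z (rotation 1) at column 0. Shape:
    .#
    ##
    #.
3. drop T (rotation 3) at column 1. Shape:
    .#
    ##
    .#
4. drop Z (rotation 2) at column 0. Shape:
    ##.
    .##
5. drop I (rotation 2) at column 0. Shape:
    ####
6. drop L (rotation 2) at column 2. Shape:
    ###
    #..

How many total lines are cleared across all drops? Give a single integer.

Drop 1: L rot2 at col 2 lands with bottom-row=0; cleared 0 line(s) (total 0); column heights now [0 0 2 2 2], max=2
Drop 2: Z rot1 at col 0 lands with bottom-row=0; cleared 1 line(s) (total 1); column heights now [1 2 1 0 0], max=2
Drop 3: T rot3 at col 1 lands with bottom-row=1; cleared 0 line(s) (total 1); column heights now [1 3 4 0 0], max=4
Drop 4: Z rot2 at col 0 lands with bottom-row=4; cleared 0 line(s) (total 1); column heights now [6 6 5 0 0], max=6
Drop 5: I rot2 at col 0 lands with bottom-row=6; cleared 0 line(s) (total 1); column heights now [7 7 7 7 0], max=7
Drop 6: L rot2 at col 2 lands with bottom-row=7; cleared 0 line(s) (total 1); column heights now [7 7 9 9 9], max=9

Answer: 1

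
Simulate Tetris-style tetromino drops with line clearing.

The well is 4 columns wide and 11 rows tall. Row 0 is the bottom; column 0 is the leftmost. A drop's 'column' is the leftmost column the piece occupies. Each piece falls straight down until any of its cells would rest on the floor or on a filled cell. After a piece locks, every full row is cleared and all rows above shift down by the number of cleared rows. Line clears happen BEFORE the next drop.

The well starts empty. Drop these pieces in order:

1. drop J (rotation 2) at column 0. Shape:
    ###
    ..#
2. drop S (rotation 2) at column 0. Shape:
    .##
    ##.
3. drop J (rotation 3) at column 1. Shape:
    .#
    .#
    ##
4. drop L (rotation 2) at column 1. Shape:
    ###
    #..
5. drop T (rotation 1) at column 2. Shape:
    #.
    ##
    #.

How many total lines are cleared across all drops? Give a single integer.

Answer: 0

Derivation:
Drop 1: J rot2 at col 0 lands with bottom-row=0; cleared 0 line(s) (total 0); column heights now [2 2 2 0], max=2
Drop 2: S rot2 at col 0 lands with bottom-row=2; cleared 0 line(s) (total 0); column heights now [3 4 4 0], max=4
Drop 3: J rot3 at col 1 lands with bottom-row=4; cleared 0 line(s) (total 0); column heights now [3 5 7 0], max=7
Drop 4: L rot2 at col 1 lands with bottom-row=6; cleared 0 line(s) (total 0); column heights now [3 8 8 8], max=8
Drop 5: T rot1 at col 2 lands with bottom-row=8; cleared 0 line(s) (total 0); column heights now [3 8 11 10], max=11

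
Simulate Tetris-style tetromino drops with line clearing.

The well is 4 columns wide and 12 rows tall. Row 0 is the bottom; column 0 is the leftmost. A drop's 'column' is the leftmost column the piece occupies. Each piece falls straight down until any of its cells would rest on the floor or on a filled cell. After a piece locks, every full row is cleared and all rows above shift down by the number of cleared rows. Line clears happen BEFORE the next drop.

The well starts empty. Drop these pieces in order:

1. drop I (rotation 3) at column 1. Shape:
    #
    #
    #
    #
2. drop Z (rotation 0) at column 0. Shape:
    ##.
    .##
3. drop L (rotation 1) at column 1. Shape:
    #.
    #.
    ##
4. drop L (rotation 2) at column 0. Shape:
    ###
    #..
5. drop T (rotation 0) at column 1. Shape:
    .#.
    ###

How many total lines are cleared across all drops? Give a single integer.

Answer: 0

Derivation:
Drop 1: I rot3 at col 1 lands with bottom-row=0; cleared 0 line(s) (total 0); column heights now [0 4 0 0], max=4
Drop 2: Z rot0 at col 0 lands with bottom-row=4; cleared 0 line(s) (total 0); column heights now [6 6 5 0], max=6
Drop 3: L rot1 at col 1 lands with bottom-row=6; cleared 0 line(s) (total 0); column heights now [6 9 7 0], max=9
Drop 4: L rot2 at col 0 lands with bottom-row=8; cleared 0 line(s) (total 0); column heights now [10 10 10 0], max=10
Drop 5: T rot0 at col 1 lands with bottom-row=10; cleared 0 line(s) (total 0); column heights now [10 11 12 11], max=12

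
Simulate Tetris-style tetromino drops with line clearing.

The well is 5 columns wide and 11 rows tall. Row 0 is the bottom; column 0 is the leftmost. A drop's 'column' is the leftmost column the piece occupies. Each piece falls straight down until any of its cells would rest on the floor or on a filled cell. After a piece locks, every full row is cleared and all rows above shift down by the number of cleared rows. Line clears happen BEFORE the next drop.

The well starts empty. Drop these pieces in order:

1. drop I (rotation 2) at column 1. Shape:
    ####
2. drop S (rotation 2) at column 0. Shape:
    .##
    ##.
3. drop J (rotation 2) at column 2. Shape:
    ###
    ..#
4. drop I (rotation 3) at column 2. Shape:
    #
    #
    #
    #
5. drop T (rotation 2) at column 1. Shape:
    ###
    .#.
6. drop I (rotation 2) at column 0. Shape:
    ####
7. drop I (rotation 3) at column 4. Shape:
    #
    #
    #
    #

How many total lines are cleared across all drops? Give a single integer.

Drop 1: I rot2 at col 1 lands with bottom-row=0; cleared 0 line(s) (total 0); column heights now [0 1 1 1 1], max=1
Drop 2: S rot2 at col 0 lands with bottom-row=1; cleared 0 line(s) (total 0); column heights now [2 3 3 1 1], max=3
Drop 3: J rot2 at col 2 lands with bottom-row=2; cleared 0 line(s) (total 0); column heights now [2 3 4 4 4], max=4
Drop 4: I rot3 at col 2 lands with bottom-row=4; cleared 0 line(s) (total 0); column heights now [2 3 8 4 4], max=8
Drop 5: T rot2 at col 1 lands with bottom-row=8; cleared 0 line(s) (total 0); column heights now [2 10 10 10 4], max=10
Drop 6: I rot2 at col 0 lands with bottom-row=10; cleared 0 line(s) (total 0); column heights now [11 11 11 11 4], max=11
Drop 7: I rot3 at col 4 lands with bottom-row=4; cleared 0 line(s) (total 0); column heights now [11 11 11 11 8], max=11

Answer: 0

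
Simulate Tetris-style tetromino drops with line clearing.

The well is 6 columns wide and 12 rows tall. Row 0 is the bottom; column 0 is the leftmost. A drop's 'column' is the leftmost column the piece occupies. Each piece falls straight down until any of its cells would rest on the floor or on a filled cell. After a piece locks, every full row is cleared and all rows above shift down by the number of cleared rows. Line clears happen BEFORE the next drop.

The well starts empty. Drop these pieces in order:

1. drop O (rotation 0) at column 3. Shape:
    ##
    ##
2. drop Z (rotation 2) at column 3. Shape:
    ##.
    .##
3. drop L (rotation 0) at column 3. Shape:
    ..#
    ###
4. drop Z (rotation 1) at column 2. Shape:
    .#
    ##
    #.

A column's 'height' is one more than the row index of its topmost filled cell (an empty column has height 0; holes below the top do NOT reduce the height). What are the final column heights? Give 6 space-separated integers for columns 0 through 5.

Answer: 0 0 6 7 5 6

Derivation:
Drop 1: O rot0 at col 3 lands with bottom-row=0; cleared 0 line(s) (total 0); column heights now [0 0 0 2 2 0], max=2
Drop 2: Z rot2 at col 3 lands with bottom-row=2; cleared 0 line(s) (total 0); column heights now [0 0 0 4 4 3], max=4
Drop 3: L rot0 at col 3 lands with bottom-row=4; cleared 0 line(s) (total 0); column heights now [0 0 0 5 5 6], max=6
Drop 4: Z rot1 at col 2 lands with bottom-row=4; cleared 0 line(s) (total 0); column heights now [0 0 6 7 5 6], max=7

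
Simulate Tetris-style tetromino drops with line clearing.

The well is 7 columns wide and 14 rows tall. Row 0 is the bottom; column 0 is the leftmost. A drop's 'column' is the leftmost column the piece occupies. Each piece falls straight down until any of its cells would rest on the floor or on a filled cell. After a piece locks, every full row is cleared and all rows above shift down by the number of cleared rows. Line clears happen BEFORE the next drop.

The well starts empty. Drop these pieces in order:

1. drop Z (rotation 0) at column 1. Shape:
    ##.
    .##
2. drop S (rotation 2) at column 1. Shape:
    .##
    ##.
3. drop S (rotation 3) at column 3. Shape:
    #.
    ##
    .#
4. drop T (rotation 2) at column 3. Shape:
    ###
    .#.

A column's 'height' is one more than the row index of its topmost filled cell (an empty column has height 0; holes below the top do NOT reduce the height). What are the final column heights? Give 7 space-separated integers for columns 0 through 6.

Drop 1: Z rot0 at col 1 lands with bottom-row=0; cleared 0 line(s) (total 0); column heights now [0 2 2 1 0 0 0], max=2
Drop 2: S rot2 at col 1 lands with bottom-row=2; cleared 0 line(s) (total 0); column heights now [0 3 4 4 0 0 0], max=4
Drop 3: S rot3 at col 3 lands with bottom-row=3; cleared 0 line(s) (total 0); column heights now [0 3 4 6 5 0 0], max=6
Drop 4: T rot2 at col 3 lands with bottom-row=5; cleared 0 line(s) (total 0); column heights now [0 3 4 7 7 7 0], max=7

Answer: 0 3 4 7 7 7 0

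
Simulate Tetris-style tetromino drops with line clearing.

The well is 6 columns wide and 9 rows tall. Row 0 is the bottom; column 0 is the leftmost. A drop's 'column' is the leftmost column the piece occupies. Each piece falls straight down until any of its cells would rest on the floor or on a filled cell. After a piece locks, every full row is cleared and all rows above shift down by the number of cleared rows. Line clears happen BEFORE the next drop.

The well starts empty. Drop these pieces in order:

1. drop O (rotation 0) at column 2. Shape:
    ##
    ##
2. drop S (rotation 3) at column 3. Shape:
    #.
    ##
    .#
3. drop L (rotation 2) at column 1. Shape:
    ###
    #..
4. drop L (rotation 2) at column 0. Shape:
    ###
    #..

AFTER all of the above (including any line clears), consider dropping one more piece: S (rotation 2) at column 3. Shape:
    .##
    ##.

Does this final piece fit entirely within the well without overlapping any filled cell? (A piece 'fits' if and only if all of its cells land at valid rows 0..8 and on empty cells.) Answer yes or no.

Drop 1: O rot0 at col 2 lands with bottom-row=0; cleared 0 line(s) (total 0); column heights now [0 0 2 2 0 0], max=2
Drop 2: S rot3 at col 3 lands with bottom-row=1; cleared 0 line(s) (total 0); column heights now [0 0 2 4 3 0], max=4
Drop 3: L rot2 at col 1 lands with bottom-row=3; cleared 0 line(s) (total 0); column heights now [0 5 5 5 3 0], max=5
Drop 4: L rot2 at col 0 lands with bottom-row=4; cleared 0 line(s) (total 0); column heights now [6 6 6 5 3 0], max=6
Test piece S rot2 at col 3 (width 3): heights before test = [6 6 6 5 3 0]; fits = True

Answer: yes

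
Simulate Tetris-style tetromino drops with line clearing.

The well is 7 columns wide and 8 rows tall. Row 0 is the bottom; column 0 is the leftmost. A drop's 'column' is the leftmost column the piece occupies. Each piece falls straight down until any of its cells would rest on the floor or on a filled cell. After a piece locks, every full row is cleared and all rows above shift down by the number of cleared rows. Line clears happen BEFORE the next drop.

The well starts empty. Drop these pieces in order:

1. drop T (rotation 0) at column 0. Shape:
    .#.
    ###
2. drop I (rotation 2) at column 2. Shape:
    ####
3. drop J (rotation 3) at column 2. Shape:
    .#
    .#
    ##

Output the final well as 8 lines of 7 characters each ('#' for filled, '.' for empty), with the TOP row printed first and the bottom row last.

Answer: .......
.......
.......
...#...
...#...
..##...
.#####.
###....

Derivation:
Drop 1: T rot0 at col 0 lands with bottom-row=0; cleared 0 line(s) (total 0); column heights now [1 2 1 0 0 0 0], max=2
Drop 2: I rot2 at col 2 lands with bottom-row=1; cleared 0 line(s) (total 0); column heights now [1 2 2 2 2 2 0], max=2
Drop 3: J rot3 at col 2 lands with bottom-row=2; cleared 0 line(s) (total 0); column heights now [1 2 3 5 2 2 0], max=5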